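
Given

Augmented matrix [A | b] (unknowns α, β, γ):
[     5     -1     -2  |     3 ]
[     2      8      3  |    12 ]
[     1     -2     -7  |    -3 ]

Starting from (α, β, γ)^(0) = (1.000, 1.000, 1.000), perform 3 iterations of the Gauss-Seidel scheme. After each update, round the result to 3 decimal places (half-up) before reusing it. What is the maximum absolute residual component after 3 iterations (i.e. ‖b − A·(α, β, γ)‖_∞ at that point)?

0.036

Iteration 1:
  α = (3 - (-1)·1.000 - (-2)·1.000) / (5) = 1.200
  β = (12 - (2)·1.200 - (3)·1.000) / (8) = 0.825
  γ = (-3 - (1)·1.200 - (-2)·0.825) / (-7) = 0.364
Iteration 2:
  α = (3 - (-1)·0.825 - (-2)·0.364) / (5) = 0.911
  β = (12 - (2)·0.911 - (3)·0.364) / (8) = 1.136
  γ = (-3 - (1)·0.911 - (-2)·1.136) / (-7) = 0.234
Iteration 3:
  α = (3 - (-1)·1.136 - (-2)·0.234) / (5) = 0.921
  β = (12 - (2)·0.921 - (3)·0.234) / (8) = 1.182
  γ = (-3 - (1)·0.921 - (-2)·1.182) / (-7) = 0.222
Residual b − A·x = (0.021, 0.036, -0.003); ∞-norm = 0.036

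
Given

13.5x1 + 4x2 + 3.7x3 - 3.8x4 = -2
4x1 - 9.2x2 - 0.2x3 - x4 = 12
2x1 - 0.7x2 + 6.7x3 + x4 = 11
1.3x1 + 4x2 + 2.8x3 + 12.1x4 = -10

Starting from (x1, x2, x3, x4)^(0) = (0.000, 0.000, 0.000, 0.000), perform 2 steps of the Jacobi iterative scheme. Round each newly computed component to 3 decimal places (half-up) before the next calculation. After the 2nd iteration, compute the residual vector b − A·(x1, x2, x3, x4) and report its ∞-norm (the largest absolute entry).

1.254

Iteration 1:
  x1 = (-2 - (4)·0.000 - (3.7)·0.000 - (-3.8)·0.000) / (13.5) = -0.148
  x2 = (12 - (4)·0.000 - (-0.2)·0.000 - (-1)·0.000) / (-9.2) = -1.304
  x3 = (11 - (2)·0.000 - (-0.7)·0.000 - (1)·0.000) / (6.7) = 1.642
  x4 = (-10 - (1.3)·0.000 - (4)·0.000 - (2.8)·0.000) / (12.1) = -0.826
Iteration 2:
  x1 = (-2 - (4)·-1.304 - (3.7)·1.642 - (-3.8)·-0.826) / (13.5) = -0.444
  x2 = (12 - (4)·-0.148 - (-0.2)·1.642 - (-1)·-0.826) / (-9.2) = -1.315
  x3 = (11 - (2)·-0.148 - (-0.7)·-1.304 - (1)·-0.826) / (6.7) = 1.673
  x4 = (-10 - (1.3)·-0.148 - (4)·-1.304 - (2.8)·1.642) / (12.1) = -0.759
Residual b − A·x = (0.180, 1.254, 0.517, 0.337); ∞-norm = 1.254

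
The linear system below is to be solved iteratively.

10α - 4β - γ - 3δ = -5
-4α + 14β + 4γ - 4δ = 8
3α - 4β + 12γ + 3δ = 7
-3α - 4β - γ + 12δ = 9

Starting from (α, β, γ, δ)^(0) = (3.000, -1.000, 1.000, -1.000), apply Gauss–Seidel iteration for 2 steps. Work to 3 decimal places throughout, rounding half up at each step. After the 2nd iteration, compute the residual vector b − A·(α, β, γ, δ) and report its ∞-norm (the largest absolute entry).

3.197

Iteration 1:
  α = (-5 - (-4)·-1.000 - (-1)·1.000 - (-3)·-1.000) / (10) = -1.100
  β = (8 - (-4)·-1.100 - (4)·1.000 - (-4)·-1.000) / (14) = -0.314
  γ = (7 - (3)·-1.100 - (-4)·-0.314 - (3)·-1.000) / (12) = 1.004
  δ = (9 - (-3)·-1.100 - (-4)·-0.314 - (-1)·1.004) / (12) = 0.454
Iteration 2:
  α = (-5 - (-4)·-0.314 - (-1)·1.004 - (-3)·0.454) / (10) = -0.389
  β = (8 - (-4)·-0.389 - (4)·1.004 - (-4)·0.454) / (14) = 0.303
  γ = (7 - (3)·-0.389 - (-4)·0.303 - (3)·0.454) / (12) = 0.668
  δ = (9 - (-3)·-0.389 - (-4)·0.303 - (-1)·0.668) / (12) = 0.809
Residual b − A·x = (3.197, 2.766, -1.064, 0.005); ∞-norm = 3.197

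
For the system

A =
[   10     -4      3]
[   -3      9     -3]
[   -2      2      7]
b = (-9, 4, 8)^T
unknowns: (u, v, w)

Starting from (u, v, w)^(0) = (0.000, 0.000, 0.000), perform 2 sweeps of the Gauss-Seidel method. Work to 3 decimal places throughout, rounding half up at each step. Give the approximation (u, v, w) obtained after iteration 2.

Iteration 1:
  u = (-9 - (-4)·0.000 - (3)·0.000) / (10) = -0.900
  v = (4 - (-3)·-0.900 - (-3)·0.000) / (9) = 0.144
  w = (8 - (-2)·-0.900 - (2)·0.144) / (7) = 0.845
Iteration 2:
  u = (-9 - (-4)·0.144 - (3)·0.845) / (10) = -1.096
  v = (4 - (-3)·-1.096 - (-3)·0.845) / (9) = 0.361
  w = (8 - (-2)·-1.096 - (2)·0.361) / (7) = 0.727

(-1.096, 0.361, 0.727)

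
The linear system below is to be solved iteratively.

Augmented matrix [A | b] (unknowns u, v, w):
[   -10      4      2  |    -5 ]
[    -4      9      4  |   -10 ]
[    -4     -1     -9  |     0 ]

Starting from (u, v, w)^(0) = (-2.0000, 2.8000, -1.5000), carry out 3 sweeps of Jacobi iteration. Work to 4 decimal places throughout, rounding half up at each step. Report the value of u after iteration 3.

Iteration 1:
  u = (-5 - (4)·2.8000 - (2)·-1.5000) / (-10) = 1.3200
  v = (-10 - (-4)·-2.0000 - (4)·-1.5000) / (9) = -1.3333
  w = (0 - (-4)·-2.0000 - (-1)·2.8000) / (-9) = 0.5778
Iteration 2:
  u = (-5 - (4)·-1.3333 - (2)·0.5778) / (-10) = 0.0822
  v = (-10 - (-4)·1.3200 - (4)·0.5778) / (9) = -0.7812
  w = (0 - (-4)·1.3200 - (-1)·-1.3333) / (-9) = -0.4385
Iteration 3:
  u = (-5 - (4)·-0.7812 - (2)·-0.4385) / (-10) = 0.0998
  v = (-10 - (-4)·0.0822 - (4)·-0.4385) / (9) = -0.8797
  w = (0 - (-4)·0.0822 - (-1)·-0.7812) / (-9) = 0.0503

0.0998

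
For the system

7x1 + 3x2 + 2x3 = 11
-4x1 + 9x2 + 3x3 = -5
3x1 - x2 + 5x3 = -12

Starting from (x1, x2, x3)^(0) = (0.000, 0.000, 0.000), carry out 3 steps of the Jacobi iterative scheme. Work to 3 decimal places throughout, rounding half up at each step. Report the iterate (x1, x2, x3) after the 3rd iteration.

Iteration 1:
  x1 = (11 - (3)·0.000 - (2)·0.000) / (7) = 1.571
  x2 = (-5 - (-4)·0.000 - (3)·0.000) / (9) = -0.556
  x3 = (-12 - (3)·0.000 - (-1)·0.000) / (5) = -2.400
Iteration 2:
  x1 = (11 - (3)·-0.556 - (2)·-2.400) / (7) = 2.495
  x2 = (-5 - (-4)·1.571 - (3)·-2.400) / (9) = 0.943
  x3 = (-12 - (3)·1.571 - (-1)·-0.556) / (5) = -3.454
Iteration 3:
  x1 = (11 - (3)·0.943 - (2)·-3.454) / (7) = 2.154
  x2 = (-5 - (-4)·2.495 - (3)·-3.454) / (9) = 1.705
  x3 = (-12 - (3)·2.495 - (-1)·0.943) / (5) = -3.708

(2.154, 1.705, -3.708)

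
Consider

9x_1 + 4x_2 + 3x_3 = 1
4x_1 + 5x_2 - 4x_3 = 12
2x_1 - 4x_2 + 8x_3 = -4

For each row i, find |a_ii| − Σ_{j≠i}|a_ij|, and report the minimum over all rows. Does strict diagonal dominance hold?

row 1: |9| − (4+3) = 2
row 2: |5| − (4+4) = -3
row 3: |8| − (2+4) = 2
minimum over rows = -3 → not strictly diagonally dominant

-3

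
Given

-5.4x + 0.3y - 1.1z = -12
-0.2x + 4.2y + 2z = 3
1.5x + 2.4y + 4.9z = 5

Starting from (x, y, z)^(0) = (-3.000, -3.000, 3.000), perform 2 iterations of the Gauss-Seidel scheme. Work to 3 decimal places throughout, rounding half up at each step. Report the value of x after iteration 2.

2.004

Iteration 1:
  x = (-12 - (0.3)·-3.000 - (-1.1)·3.000) / (-5.4) = 1.444
  y = (3 - (-0.2)·1.444 - (2)·3.000) / (4.2) = -0.646
  z = (5 - (1.5)·1.444 - (2.4)·-0.646) / (4.9) = 0.895
Iteration 2:
  x = (-12 - (0.3)·-0.646 - (-1.1)·0.895) / (-5.4) = 2.004
  y = (3 - (-0.2)·2.004 - (2)·0.895) / (4.2) = 0.384
  z = (5 - (1.5)·2.004 - (2.4)·0.384) / (4.9) = 0.219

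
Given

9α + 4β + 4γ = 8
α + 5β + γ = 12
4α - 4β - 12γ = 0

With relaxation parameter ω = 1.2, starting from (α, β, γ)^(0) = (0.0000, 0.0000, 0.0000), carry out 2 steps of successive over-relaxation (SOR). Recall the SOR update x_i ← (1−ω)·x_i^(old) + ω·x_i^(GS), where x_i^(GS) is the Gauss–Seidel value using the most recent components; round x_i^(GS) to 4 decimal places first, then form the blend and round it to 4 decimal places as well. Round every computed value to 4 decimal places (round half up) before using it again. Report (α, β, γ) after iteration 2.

Iteration 1:
  α: GS value = (8 - (4)·0.0000 - (4)·0.0000) / (9) = 0.8889;  α ← (1−ω)·0.0000 + ω·0.8889 = 1.0667
  β: GS value = (12 - (1)·1.0667 - (1)·0.0000) / (5) = 2.1867;  β ← (1−ω)·0.0000 + ω·2.1867 = 2.6240
  γ: GS value = (0 - (4)·1.0667 - (-4)·2.6240) / (-12) = -0.5191;  γ ← (1−ω)·0.0000 + ω·-0.5191 = -0.6229
Iteration 2:
  α: GS value = (8 - (4)·2.6240 - (4)·-0.6229) / (9) = -0.0005;  α ← (1−ω)·1.0667 + ω·-0.0005 = -0.2139
  β: GS value = (12 - (1)·-0.2139 - (1)·-0.6229) / (5) = 2.5674;  β ← (1−ω)·2.6240 + ω·2.5674 = 2.5561
  γ: GS value = (0 - (4)·-0.2139 - (-4)·2.5561) / (-12) = -0.9233;  γ ← (1−ω)·-0.6229 + ω·-0.9233 = -0.9834

(-0.2139, 2.5561, -0.9834)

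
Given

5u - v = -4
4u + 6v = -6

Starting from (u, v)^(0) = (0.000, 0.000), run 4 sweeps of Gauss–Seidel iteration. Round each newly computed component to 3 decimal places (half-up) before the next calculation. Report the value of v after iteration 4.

-0.411

Iteration 1:
  u = (-4 - (-1)·0.000) / (5) = -0.800
  v = (-6 - (4)·-0.800) / (6) = -0.467
Iteration 2:
  u = (-4 - (-1)·-0.467) / (5) = -0.893
  v = (-6 - (4)·-0.893) / (6) = -0.405
Iteration 3:
  u = (-4 - (-1)·-0.405) / (5) = -0.881
  v = (-6 - (4)·-0.881) / (6) = -0.413
Iteration 4:
  u = (-4 - (-1)·-0.413) / (5) = -0.883
  v = (-6 - (4)·-0.883) / (6) = -0.411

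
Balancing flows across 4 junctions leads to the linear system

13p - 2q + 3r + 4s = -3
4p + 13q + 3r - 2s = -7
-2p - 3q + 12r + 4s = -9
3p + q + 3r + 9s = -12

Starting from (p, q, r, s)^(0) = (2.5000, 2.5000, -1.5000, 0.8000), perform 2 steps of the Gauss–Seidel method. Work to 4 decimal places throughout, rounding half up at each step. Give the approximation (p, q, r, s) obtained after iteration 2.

(0.3075, -0.5635, -0.4848, -1.2116)

Iteration 1:
  p = (-3 - (-2)·2.5000 - (3)·-1.5000 - (4)·0.8000) / (13) = 0.2538
  q = (-7 - (4)·0.2538 - (3)·-1.5000 - (-2)·0.8000) / (13) = -0.1473
  r = (-9 - (-2)·0.2538 - (-3)·-0.1473 - (4)·0.8000) / (12) = -1.0112
  s = (-12 - (3)·0.2538 - (1)·-0.1473 - (3)·-1.0112) / (9) = -1.0645
Iteration 2:
  p = (-3 - (-2)·-0.1473 - (3)·-1.0112 - (4)·-1.0645) / (13) = 0.3075
  q = (-7 - (4)·0.3075 - (3)·-1.0112 - (-2)·-1.0645) / (13) = -0.5635
  r = (-9 - (-2)·0.3075 - (-3)·-0.5635 - (4)·-1.0645) / (12) = -0.4848
  s = (-12 - (3)·0.3075 - (1)·-0.5635 - (3)·-0.4848) / (9) = -1.2116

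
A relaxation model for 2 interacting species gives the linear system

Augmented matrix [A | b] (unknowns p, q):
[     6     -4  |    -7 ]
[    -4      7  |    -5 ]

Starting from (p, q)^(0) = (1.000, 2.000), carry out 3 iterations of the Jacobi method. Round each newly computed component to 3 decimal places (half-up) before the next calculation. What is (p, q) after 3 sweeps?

(-1.579, -1.435)

Iteration 1:
  p = (-7 - (-4)·2.000) / (6) = 0.167
  q = (-5 - (-4)·1.000) / (7) = -0.143
Iteration 2:
  p = (-7 - (-4)·-0.143) / (6) = -1.262
  q = (-5 - (-4)·0.167) / (7) = -0.619
Iteration 3:
  p = (-7 - (-4)·-0.619) / (6) = -1.579
  q = (-5 - (-4)·-1.262) / (7) = -1.435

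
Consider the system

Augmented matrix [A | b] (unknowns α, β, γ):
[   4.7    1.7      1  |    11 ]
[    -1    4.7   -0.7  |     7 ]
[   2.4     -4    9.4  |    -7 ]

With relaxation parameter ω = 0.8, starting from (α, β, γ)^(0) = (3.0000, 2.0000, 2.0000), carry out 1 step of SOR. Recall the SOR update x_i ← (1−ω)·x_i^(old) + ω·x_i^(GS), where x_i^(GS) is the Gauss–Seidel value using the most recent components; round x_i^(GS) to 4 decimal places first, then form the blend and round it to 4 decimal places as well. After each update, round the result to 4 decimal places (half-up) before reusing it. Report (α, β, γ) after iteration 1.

Iteration 1:
  α: GS value = (11 - (1.7)·2.0000 - (1)·2.0000) / (4.7) = 1.1915;  α ← (1−ω)·3.0000 + ω·1.1915 = 1.5532
  β: GS value = (7 - (-1)·1.5532 - (-0.7)·2.0000) / (4.7) = 2.1177;  β ← (1−ω)·2.0000 + ω·2.1177 = 2.0942
  γ: GS value = (-7 - (2.4)·1.5532 - (-4)·2.0942) / (9.4) = -0.2501;  γ ← (1−ω)·2.0000 + ω·-0.2501 = 0.1999

(1.5532, 2.0942, 0.1999)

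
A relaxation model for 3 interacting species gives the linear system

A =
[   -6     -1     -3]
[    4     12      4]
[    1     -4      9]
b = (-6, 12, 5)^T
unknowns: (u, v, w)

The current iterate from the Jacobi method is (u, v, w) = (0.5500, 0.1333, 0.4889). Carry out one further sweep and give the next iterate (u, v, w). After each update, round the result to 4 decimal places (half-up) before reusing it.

One sweep:
  u = (-6 - (-1)·0.1333 - (-3)·0.4889) / (-6) = 0.7333
  v = (12 - (4)·0.5500 - (4)·0.4889) / (12) = 0.6537
  w = (5 - (1)·0.5500 - (-4)·0.1333) / (9) = 0.5537

(0.7333, 0.6537, 0.5537)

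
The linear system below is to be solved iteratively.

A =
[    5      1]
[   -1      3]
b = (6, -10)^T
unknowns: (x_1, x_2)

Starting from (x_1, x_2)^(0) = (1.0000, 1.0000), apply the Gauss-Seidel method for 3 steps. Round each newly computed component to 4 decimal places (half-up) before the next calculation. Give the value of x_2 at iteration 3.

Iteration 1:
  x_1 = (6 - (1)·1.0000) / (5) = 1.0000
  x_2 = (-10 - (-1)·1.0000) / (3) = -3.0000
Iteration 2:
  x_1 = (6 - (1)·-3.0000) / (5) = 1.8000
  x_2 = (-10 - (-1)·1.8000) / (3) = -2.7333
Iteration 3:
  x_1 = (6 - (1)·-2.7333) / (5) = 1.7467
  x_2 = (-10 - (-1)·1.7467) / (3) = -2.7511

-2.7511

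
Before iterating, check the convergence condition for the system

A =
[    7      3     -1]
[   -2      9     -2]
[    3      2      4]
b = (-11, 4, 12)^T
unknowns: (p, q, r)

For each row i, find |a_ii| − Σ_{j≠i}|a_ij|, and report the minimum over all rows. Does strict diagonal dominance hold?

row 1: |7| − (3+1) = 3
row 2: |9| − (2+2) = 5
row 3: |4| − (3+2) = -1
minimum over rows = -1 → not strictly diagonally dominant

-1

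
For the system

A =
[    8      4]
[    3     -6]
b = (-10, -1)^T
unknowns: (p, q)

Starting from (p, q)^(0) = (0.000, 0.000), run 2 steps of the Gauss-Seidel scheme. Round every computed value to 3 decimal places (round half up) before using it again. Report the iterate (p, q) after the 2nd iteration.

Iteration 1:
  p = (-10 - (4)·0.000) / (8) = -1.250
  q = (-1 - (3)·-1.250) / (-6) = -0.458
Iteration 2:
  p = (-10 - (4)·-0.458) / (8) = -1.021
  q = (-1 - (3)·-1.021) / (-6) = -0.344

(-1.021, -0.344)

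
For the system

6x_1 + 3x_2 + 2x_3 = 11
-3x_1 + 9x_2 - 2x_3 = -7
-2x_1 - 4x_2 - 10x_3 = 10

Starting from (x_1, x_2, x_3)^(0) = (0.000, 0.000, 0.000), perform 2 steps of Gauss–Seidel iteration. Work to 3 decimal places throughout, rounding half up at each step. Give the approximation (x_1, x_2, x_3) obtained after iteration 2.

Iteration 1:
  x_1 = (11 - (3)·0.000 - (2)·0.000) / (6) = 1.833
  x_2 = (-7 - (-3)·1.833 - (-2)·0.000) / (9) = -0.167
  x_3 = (10 - (-2)·1.833 - (-4)·-0.167) / (-10) = -1.300
Iteration 2:
  x_1 = (11 - (3)·-0.167 - (2)·-1.300) / (6) = 2.350
  x_2 = (-7 - (-3)·2.350 - (-2)·-1.300) / (9) = -0.283
  x_3 = (10 - (-2)·2.350 - (-4)·-0.283) / (-10) = -1.357

(2.350, -0.283, -1.357)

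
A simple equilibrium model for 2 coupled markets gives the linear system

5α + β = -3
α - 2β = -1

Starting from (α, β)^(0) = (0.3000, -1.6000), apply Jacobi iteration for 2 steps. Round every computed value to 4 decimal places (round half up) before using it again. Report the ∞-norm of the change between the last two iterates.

Iteration 1:
  α = (-3 - (1)·-1.6000) / (5) = -0.2800
  β = (-1 - (1)·0.3000) / (-2) = 0.6500
Iteration 2:
  α = (-3 - (1)·0.6500) / (5) = -0.7300
  β = (-1 - (1)·-0.2800) / (-2) = 0.3600
Change: (-0.4500, -0.2900) → max |·| = 0.4500

0.4500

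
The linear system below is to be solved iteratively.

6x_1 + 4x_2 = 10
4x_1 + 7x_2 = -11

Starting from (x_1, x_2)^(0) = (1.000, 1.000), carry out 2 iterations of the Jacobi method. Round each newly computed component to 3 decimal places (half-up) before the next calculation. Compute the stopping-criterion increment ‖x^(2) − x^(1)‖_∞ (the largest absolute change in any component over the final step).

Iteration 1:
  x_1 = (10 - (4)·1.000) / (6) = 1.000
  x_2 = (-11 - (4)·1.000) / (7) = -2.143
Iteration 2:
  x_1 = (10 - (4)·-2.143) / (6) = 3.095
  x_2 = (-11 - (4)·1.000) / (7) = -2.143
Change: (2.095, 0.000) → max |·| = 2.095

2.095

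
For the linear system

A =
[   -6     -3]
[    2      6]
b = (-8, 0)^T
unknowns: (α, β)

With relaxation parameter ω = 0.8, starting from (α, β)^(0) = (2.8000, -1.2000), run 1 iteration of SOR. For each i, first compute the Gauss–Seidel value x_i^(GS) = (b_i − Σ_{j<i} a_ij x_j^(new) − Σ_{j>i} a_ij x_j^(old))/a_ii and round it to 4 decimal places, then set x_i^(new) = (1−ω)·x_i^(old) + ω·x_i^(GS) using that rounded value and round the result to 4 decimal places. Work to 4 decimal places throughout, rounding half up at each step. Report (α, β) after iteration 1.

Iteration 1:
  α: GS value = (-8 - (-3)·-1.2000) / (-6) = 1.9333;  α ← (1−ω)·2.8000 + ω·1.9333 = 2.1066
  β: GS value = (0 - (2)·2.1066) / (6) = -0.7022;  β ← (1−ω)·-1.2000 + ω·-0.7022 = -0.8018

(2.1066, -0.8018)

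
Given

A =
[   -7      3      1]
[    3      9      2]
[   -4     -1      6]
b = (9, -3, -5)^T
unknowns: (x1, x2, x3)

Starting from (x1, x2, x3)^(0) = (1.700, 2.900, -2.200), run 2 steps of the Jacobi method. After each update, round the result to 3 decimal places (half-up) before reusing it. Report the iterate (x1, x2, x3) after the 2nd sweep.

(-1.350, -0.388, -1.140)

Iteration 1:
  x1 = (9 - (3)·2.900 - (1)·-2.200) / (-7) = -0.357
  x2 = (-3 - (3)·1.700 - (2)·-2.200) / (9) = -0.411
  x3 = (-5 - (-4)·1.700 - (-1)·2.900) / (6) = 0.783
Iteration 2:
  x1 = (9 - (3)·-0.411 - (1)·0.783) / (-7) = -1.350
  x2 = (-3 - (3)·-0.357 - (2)·0.783) / (9) = -0.388
  x3 = (-5 - (-4)·-0.357 - (-1)·-0.411) / (6) = -1.140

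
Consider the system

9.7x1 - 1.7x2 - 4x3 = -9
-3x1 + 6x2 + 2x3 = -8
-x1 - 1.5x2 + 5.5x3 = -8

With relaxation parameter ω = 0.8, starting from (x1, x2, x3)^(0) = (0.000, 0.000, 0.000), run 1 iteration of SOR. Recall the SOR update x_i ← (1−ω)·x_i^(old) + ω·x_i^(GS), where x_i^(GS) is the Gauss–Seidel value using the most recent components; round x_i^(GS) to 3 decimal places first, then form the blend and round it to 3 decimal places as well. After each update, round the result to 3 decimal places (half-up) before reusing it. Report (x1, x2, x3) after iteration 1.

Iteration 1:
  x1: GS value = (-9 - (-1.7)·0.000 - (-4)·0.000) / (9.7) = -0.928;  x1 ← (1−ω)·0.000 + ω·-0.928 = -0.742
  x2: GS value = (-8 - (-3)·-0.742 - (2)·0.000) / (6) = -1.704;  x2 ← (1−ω)·0.000 + ω·-1.704 = -1.363
  x3: GS value = (-8 - (-1)·-0.742 - (-1.5)·-1.363) / (5.5) = -1.961;  x3 ← (1−ω)·0.000 + ω·-1.961 = -1.569

(-0.742, -1.363, -1.569)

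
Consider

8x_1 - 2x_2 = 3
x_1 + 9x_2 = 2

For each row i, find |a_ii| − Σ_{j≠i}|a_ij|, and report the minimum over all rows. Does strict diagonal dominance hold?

6

row 1: |8| − (2) = 6
row 2: |9| − (1) = 8
minimum over rows = 6 → strictly diagonally dominant (convergence guaranteed)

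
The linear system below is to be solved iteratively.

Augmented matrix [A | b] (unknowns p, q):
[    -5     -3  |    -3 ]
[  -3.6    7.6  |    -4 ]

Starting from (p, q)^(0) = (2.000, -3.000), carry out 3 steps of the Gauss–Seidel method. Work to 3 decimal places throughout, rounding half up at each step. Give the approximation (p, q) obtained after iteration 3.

(0.850, -0.124)

Iteration 1:
  p = (-3 - (-3)·-3.000) / (-5) = 2.400
  q = (-4 - (-3.6)·2.400) / (7.6) = 0.611
Iteration 2:
  p = (-3 - (-3)·0.611) / (-5) = 0.233
  q = (-4 - (-3.6)·0.233) / (7.6) = -0.416
Iteration 3:
  p = (-3 - (-3)·-0.416) / (-5) = 0.850
  q = (-4 - (-3.6)·0.850) / (7.6) = -0.124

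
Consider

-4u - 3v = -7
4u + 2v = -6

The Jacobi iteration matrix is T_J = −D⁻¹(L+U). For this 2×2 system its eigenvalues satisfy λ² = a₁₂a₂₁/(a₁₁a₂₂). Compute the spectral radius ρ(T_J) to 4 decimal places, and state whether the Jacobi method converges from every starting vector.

1.2247

a₁₂a₂₁/(a₁₁a₂₂) = (-3)·(4) / ((-4)·(2)) = 1.500000
ρ = √|1.500000| = √1.500000 = 1.2247
ρ > 1, so Jacobi diverges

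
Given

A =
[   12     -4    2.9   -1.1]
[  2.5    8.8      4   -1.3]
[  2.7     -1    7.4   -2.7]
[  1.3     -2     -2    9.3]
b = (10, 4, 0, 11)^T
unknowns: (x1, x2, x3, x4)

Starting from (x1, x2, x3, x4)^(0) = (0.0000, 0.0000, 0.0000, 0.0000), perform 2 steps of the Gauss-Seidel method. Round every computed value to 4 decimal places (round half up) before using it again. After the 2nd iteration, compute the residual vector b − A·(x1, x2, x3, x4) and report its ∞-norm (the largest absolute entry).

Iteration 1:
  x1 = (10 - (-4)·0.0000 - (2.9)·0.0000 - (-1.1)·0.0000) / (12) = 0.8333
  x2 = (4 - (2.5)·0.8333 - (4)·0.0000 - (-1.3)·0.0000) / (8.8) = 0.2178
  x3 = (0 - (2.7)·0.8333 - (-1)·0.2178 - (-2.7)·0.0000) / (7.4) = -0.2746
  x4 = (11 - (1.3)·0.8333 - (-2)·0.2178 - (-2)·-0.2746) / (9.3) = 1.0541
Iteration 2:
  x1 = (10 - (-4)·0.2178 - (2.9)·-0.2746 - (-1.1)·1.0541) / (12) = 1.0689
  x2 = (4 - (2.5)·1.0689 - (4)·-0.2746 - (-1.3)·1.0541) / (8.8) = 0.4314
  x3 = (0 - (2.7)·1.0689 - (-1)·0.4314 - (-2.7)·1.0541) / (7.4) = 0.0529
  x4 = (11 - (1.3)·1.0689 - (-2)·0.4314 - (-2)·0.0529) / (9.3) = 1.1375
Residual b − A·x = (-0.0034, -1.2014, 0.2252, 0.0003); ∞-norm = 1.2014

1.2014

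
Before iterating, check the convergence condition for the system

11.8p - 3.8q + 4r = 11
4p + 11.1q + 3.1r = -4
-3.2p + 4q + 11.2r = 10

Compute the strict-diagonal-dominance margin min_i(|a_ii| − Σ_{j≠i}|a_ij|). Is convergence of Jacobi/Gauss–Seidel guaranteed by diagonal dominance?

row 1: |11.8| − (3.8+4) = 4
row 2: |11.1| − (4+3.1) = 4
row 3: |11.2| − (3.2+4) = 4
minimum over rows = 4 → strictly diagonally dominant (convergence guaranteed)

4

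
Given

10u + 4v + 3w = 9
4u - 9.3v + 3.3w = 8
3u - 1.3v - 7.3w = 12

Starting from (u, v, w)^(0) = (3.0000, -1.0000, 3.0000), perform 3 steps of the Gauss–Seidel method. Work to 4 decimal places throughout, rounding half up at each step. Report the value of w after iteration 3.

-0.9097

Iteration 1:
  u = (9 - (4)·-1.0000 - (3)·3.0000) / (10) = 0.4000
  v = (8 - (4)·0.4000 - (3.3)·3.0000) / (-9.3) = 0.3763
  w = (12 - (3)·0.4000 - (-1.3)·0.3763) / (-7.3) = -1.5465
Iteration 2:
  u = (9 - (4)·0.3763 - (3)·-1.5465) / (10) = 1.2134
  v = (8 - (4)·1.2134 - (3.3)·-1.5465) / (-9.3) = -0.8871
  w = (12 - (3)·1.2134 - (-1.3)·-0.8871) / (-7.3) = -0.9872
Iteration 3:
  u = (9 - (4)·-0.8871 - (3)·-0.9872) / (10) = 1.5510
  v = (8 - (4)·1.5510 - (3.3)·-0.9872) / (-9.3) = -0.5434
  w = (12 - (3)·1.5510 - (-1.3)·-0.5434) / (-7.3) = -0.9097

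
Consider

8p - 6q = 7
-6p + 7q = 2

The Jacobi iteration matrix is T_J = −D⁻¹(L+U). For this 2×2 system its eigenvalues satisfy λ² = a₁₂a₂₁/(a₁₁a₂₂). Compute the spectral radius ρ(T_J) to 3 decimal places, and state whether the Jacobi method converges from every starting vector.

a₁₂a₂₁/(a₁₁a₂₂) = (-6)·(-6) / ((8)·(7)) = 0.642857
ρ = √|0.642857| = √0.642857 = 0.802
ρ < 1, so Jacobi converges

0.802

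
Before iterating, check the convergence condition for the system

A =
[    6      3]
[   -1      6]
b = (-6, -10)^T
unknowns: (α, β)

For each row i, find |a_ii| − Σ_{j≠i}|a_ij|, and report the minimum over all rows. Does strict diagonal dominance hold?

3

row 1: |6| − (3) = 3
row 2: |6| − (1) = 5
minimum over rows = 3 → strictly diagonally dominant (convergence guaranteed)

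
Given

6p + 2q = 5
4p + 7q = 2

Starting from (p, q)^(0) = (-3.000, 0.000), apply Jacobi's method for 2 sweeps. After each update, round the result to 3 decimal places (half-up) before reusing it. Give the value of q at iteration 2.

-0.190

Iteration 1:
  p = (5 - (2)·0.000) / (6) = 0.833
  q = (2 - (4)·-3.000) / (7) = 2.000
Iteration 2:
  p = (5 - (2)·2.000) / (6) = 0.167
  q = (2 - (4)·0.833) / (7) = -0.190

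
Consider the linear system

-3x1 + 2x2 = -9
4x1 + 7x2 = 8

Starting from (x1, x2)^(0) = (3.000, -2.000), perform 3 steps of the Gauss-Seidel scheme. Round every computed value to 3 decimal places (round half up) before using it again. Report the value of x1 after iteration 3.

Iteration 1:
  x1 = (-9 - (2)·-2.000) / (-3) = 1.667
  x2 = (8 - (4)·1.667) / (7) = 0.190
Iteration 2:
  x1 = (-9 - (2)·0.190) / (-3) = 3.127
  x2 = (8 - (4)·3.127) / (7) = -0.644
Iteration 3:
  x1 = (-9 - (2)·-0.644) / (-3) = 2.571
  x2 = (8 - (4)·2.571) / (7) = -0.326

2.571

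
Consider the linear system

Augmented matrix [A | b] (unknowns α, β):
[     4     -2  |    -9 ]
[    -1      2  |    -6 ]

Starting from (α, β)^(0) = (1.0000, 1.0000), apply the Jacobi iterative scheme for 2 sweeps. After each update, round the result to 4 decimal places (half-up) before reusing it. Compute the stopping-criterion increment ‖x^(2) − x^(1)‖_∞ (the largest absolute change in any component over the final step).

Iteration 1:
  α = (-9 - (-2)·1.0000) / (4) = -1.7500
  β = (-6 - (-1)·1.0000) / (2) = -2.5000
Iteration 2:
  α = (-9 - (-2)·-2.5000) / (4) = -3.5000
  β = (-6 - (-1)·-1.7500) / (2) = -3.8750
Change: (-1.7500, -1.3750) → max |·| = 1.7500

1.7500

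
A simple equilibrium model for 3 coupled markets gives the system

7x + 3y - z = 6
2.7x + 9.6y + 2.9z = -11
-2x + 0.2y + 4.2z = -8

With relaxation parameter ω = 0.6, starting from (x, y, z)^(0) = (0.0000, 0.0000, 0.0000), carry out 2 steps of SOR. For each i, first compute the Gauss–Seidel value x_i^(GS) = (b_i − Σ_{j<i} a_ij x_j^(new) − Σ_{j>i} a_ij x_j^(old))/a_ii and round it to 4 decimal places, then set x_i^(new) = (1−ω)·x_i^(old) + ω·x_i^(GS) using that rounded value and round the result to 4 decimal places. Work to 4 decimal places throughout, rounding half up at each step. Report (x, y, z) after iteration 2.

Iteration 1:
  x: GS value = (6 - (3)·0.0000 - (-1)·0.0000) / (7) = 0.8571;  x ← (1−ω)·0.0000 + ω·0.8571 = 0.5143
  y: GS value = (-11 - (2.7)·0.5143 - (2.9)·0.0000) / (9.6) = -1.2905;  y ← (1−ω)·0.0000 + ω·-1.2905 = -0.7743
  z: GS value = (-8 - (-2)·0.5143 - (0.2)·-0.7743) / (4.2) = -1.6230;  z ← (1−ω)·0.0000 + ω·-1.6230 = -0.9738
Iteration 2:
  x: GS value = (6 - (3)·-0.7743 - (-1)·-0.9738) / (7) = 1.0499;  x ← (1−ω)·0.5143 + ω·1.0499 = 0.8357
  y: GS value = (-11 - (2.7)·0.8357 - (2.9)·-0.9738) / (9.6) = -1.0867;  y ← (1−ω)·-0.7743 + ω·-1.0867 = -0.9617
  z: GS value = (-8 - (-2)·0.8357 - (0.2)·-0.9617) / (4.2) = -1.4610;  z ← (1−ω)·-0.9738 + ω·-1.4610 = -1.2661

(0.8357, -0.9617, -1.2661)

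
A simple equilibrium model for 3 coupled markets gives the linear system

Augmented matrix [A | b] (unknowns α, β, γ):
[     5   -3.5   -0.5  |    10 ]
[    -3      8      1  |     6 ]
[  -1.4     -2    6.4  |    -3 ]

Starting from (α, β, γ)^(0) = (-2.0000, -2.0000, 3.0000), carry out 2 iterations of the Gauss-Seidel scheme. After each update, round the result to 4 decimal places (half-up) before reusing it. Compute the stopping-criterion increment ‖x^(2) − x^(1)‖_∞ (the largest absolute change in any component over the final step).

Iteration 1:
  α = (10 - (-3.5)·-2.0000 - (-0.5)·3.0000) / (5) = 0.9000
  β = (6 - (-3)·0.9000 - (1)·3.0000) / (8) = 0.7125
  γ = (-3 - (-1.4)·0.9000 - (-2)·0.7125) / (6.4) = -0.0492
Iteration 2:
  α = (10 - (-3.5)·0.7125 - (-0.5)·-0.0492) / (5) = 2.4938
  β = (6 - (-3)·2.4938 - (1)·-0.0492) / (8) = 1.6913
  γ = (-3 - (-1.4)·2.4938 - (-2)·1.6913) / (6.4) = 0.6053
Change: (1.5938, 0.9788, 0.6545) → max |·| = 1.5938

1.5938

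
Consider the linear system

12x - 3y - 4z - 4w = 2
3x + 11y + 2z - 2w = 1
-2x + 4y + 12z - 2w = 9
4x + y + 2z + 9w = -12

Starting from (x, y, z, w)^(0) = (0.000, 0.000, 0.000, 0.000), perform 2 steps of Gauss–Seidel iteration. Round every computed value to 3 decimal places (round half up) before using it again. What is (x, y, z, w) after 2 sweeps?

(-0.095, -0.310, 0.574, -1.384)

Iteration 1:
  x = (2 - (-3)·0.000 - (-4)·0.000 - (-4)·0.000) / (12) = 0.167
  y = (1 - (3)·0.167 - (2)·0.000 - (-2)·0.000) / (11) = 0.045
  z = (9 - (-2)·0.167 - (4)·0.045 - (-2)·0.000) / (12) = 0.763
  w = (-12 - (4)·0.167 - (1)·0.045 - (2)·0.763) / (9) = -1.582
Iteration 2:
  x = (2 - (-3)·0.045 - (-4)·0.763 - (-4)·-1.582) / (12) = -0.095
  y = (1 - (3)·-0.095 - (2)·0.763 - (-2)·-1.582) / (11) = -0.310
  z = (9 - (-2)·-0.095 - (4)·-0.310 - (-2)·-1.582) / (12) = 0.574
  w = (-12 - (4)·-0.095 - (1)·-0.310 - (2)·0.574) / (9) = -1.384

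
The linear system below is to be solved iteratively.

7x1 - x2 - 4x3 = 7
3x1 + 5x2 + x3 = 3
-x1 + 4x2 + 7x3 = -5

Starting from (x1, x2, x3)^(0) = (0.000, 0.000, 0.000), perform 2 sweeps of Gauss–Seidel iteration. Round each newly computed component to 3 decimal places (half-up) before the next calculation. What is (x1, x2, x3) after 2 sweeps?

(0.674, 0.310, -0.795)

Iteration 1:
  x1 = (7 - (-1)·0.000 - (-4)·0.000) / (7) = 1.000
  x2 = (3 - (3)·1.000 - (1)·0.000) / (5) = 0.000
  x3 = (-5 - (-1)·1.000 - (4)·0.000) / (7) = -0.571
Iteration 2:
  x1 = (7 - (-1)·0.000 - (-4)·-0.571) / (7) = 0.674
  x2 = (3 - (3)·0.674 - (1)·-0.571) / (5) = 0.310
  x3 = (-5 - (-1)·0.674 - (4)·0.310) / (7) = -0.795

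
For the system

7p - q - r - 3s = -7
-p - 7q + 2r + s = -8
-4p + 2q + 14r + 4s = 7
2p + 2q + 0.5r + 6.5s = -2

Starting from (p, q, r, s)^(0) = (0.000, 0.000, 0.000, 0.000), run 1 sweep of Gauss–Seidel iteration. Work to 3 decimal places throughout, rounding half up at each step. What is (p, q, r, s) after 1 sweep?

Iteration 1:
  p = (-7 - (-1)·0.000 - (-1)·0.000 - (-3)·0.000) / (7) = -1.000
  q = (-8 - (-1)·-1.000 - (2)·0.000 - (1)·0.000) / (-7) = 1.286
  r = (7 - (-4)·-1.000 - (2)·1.286 - (4)·0.000) / (14) = 0.031
  s = (-2 - (2)·-1.000 - (2)·1.286 - (0.5)·0.031) / (6.5) = -0.398

(-1.000, 1.286, 0.031, -0.398)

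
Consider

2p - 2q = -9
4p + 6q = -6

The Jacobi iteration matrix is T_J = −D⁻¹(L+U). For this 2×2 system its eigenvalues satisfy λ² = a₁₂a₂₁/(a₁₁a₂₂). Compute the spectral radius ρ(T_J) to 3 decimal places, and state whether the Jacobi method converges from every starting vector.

a₁₂a₂₁/(a₁₁a₂₂) = (-2)·(4) / ((2)·(6)) = -0.666667
ρ = √|-0.666667| = √0.666667 = 0.816
ρ < 1, so Jacobi converges

0.816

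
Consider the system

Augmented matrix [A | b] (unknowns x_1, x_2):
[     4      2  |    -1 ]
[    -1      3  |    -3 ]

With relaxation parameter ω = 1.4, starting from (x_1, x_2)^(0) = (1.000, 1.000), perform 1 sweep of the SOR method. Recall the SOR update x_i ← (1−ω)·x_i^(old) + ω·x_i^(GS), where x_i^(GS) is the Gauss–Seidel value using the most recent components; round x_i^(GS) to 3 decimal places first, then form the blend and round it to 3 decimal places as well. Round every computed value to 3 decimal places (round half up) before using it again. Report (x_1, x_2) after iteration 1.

(-1.450, -2.476)

Iteration 1:
  x_1: GS value = (-1 - (2)·1.000) / (4) = -0.750;  x_1 ← (1−ω)·1.000 + ω·-0.750 = -1.450
  x_2: GS value = (-3 - (-1)·-1.450) / (3) = -1.483;  x_2 ← (1−ω)·1.000 + ω·-1.483 = -2.476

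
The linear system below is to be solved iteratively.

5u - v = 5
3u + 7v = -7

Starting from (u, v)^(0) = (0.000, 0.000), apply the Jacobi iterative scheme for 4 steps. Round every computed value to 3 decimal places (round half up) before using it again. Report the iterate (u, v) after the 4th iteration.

Iteration 1:
  u = (5 - (-1)·0.000) / (5) = 1.000
  v = (-7 - (3)·0.000) / (7) = -1.000
Iteration 2:
  u = (5 - (-1)·-1.000) / (5) = 0.800
  v = (-7 - (3)·1.000) / (7) = -1.429
Iteration 3:
  u = (5 - (-1)·-1.429) / (5) = 0.714
  v = (-7 - (3)·0.800) / (7) = -1.343
Iteration 4:
  u = (5 - (-1)·-1.343) / (5) = 0.731
  v = (-7 - (3)·0.714) / (7) = -1.306

(0.731, -1.306)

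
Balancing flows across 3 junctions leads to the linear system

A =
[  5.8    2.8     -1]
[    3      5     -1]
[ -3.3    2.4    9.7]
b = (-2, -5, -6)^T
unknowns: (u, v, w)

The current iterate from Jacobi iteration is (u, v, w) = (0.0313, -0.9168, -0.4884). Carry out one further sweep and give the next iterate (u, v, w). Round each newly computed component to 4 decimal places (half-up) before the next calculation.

One sweep:
  u = (-2 - (2.8)·-0.9168 - (-1)·-0.4884) / (5.8) = 0.0136
  v = (-5 - (3)·0.0313 - (-1)·-0.4884) / (5) = -1.1165
  w = (-6 - (-3.3)·0.0313 - (2.4)·-0.9168) / (9.7) = -0.3811

(0.0136, -1.1165, -0.3811)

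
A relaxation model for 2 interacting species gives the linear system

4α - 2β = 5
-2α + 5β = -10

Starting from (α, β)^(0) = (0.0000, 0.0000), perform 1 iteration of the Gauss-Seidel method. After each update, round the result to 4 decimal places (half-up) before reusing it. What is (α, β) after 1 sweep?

(1.2500, -1.5000)

Iteration 1:
  α = (5 - (-2)·0.0000) / (4) = 1.2500
  β = (-10 - (-2)·1.2500) / (5) = -1.5000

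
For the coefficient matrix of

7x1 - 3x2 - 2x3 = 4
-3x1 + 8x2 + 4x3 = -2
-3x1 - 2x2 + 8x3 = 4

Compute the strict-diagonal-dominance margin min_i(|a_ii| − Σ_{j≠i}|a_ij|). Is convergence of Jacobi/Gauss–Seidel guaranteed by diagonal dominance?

row 1: |7| − (3+2) = 2
row 2: |8| − (3+4) = 1
row 3: |8| − (3+2) = 3
minimum over rows = 1 → strictly diagonally dominant (convergence guaranteed)

1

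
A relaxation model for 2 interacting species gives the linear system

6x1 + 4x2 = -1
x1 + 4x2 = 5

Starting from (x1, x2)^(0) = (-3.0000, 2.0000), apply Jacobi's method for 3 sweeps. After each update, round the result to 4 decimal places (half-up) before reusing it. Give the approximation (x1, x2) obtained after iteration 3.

(-1.2500, 1.6250)

Iteration 1:
  x1 = (-1 - (4)·2.0000) / (6) = -1.5000
  x2 = (5 - (1)·-3.0000) / (4) = 2.0000
Iteration 2:
  x1 = (-1 - (4)·2.0000) / (6) = -1.5000
  x2 = (5 - (1)·-1.5000) / (4) = 1.6250
Iteration 3:
  x1 = (-1 - (4)·1.6250) / (6) = -1.2500
  x2 = (5 - (1)·-1.5000) / (4) = 1.6250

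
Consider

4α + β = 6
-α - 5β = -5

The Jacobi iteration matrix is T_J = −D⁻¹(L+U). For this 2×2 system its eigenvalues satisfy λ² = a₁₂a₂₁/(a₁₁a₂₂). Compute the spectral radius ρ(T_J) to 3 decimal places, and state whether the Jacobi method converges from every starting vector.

0.224

a₁₂a₂₁/(a₁₁a₂₂) = (1)·(-1) / ((4)·(-5)) = 0.050000
ρ = √|0.050000| = √0.050000 = 0.224
ρ < 1, so Jacobi converges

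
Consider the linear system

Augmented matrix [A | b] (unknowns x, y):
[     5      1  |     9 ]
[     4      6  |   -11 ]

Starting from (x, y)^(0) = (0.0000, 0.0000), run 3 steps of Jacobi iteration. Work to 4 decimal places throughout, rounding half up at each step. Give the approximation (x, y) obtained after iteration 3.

(2.4067, -3.2778)

Iteration 1:
  x = (9 - (1)·0.0000) / (5) = 1.8000
  y = (-11 - (4)·0.0000) / (6) = -1.8333
Iteration 2:
  x = (9 - (1)·-1.8333) / (5) = 2.1667
  y = (-11 - (4)·1.8000) / (6) = -3.0333
Iteration 3:
  x = (9 - (1)·-3.0333) / (5) = 2.4067
  y = (-11 - (4)·2.1667) / (6) = -3.2778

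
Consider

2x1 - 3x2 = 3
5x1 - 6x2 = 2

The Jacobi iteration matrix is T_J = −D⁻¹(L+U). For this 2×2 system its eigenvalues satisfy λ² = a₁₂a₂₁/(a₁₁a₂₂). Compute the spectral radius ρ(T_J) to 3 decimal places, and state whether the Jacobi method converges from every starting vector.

a₁₂a₂₁/(a₁₁a₂₂) = (-3)·(5) / ((2)·(-6)) = 1.250000
ρ = √|1.250000| = √1.250000 = 1.118
ρ > 1, so Jacobi diverges

1.118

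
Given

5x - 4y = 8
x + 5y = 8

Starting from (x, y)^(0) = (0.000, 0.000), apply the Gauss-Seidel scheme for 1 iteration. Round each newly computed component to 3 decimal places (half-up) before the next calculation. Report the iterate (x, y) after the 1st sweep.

(1.600, 1.280)

Iteration 1:
  x = (8 - (-4)·0.000) / (5) = 1.600
  y = (8 - (1)·1.600) / (5) = 1.280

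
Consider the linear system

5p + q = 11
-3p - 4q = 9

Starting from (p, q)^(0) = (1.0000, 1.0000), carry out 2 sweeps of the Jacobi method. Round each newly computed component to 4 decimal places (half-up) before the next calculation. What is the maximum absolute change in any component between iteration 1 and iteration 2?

0.8000

Iteration 1:
  p = (11 - (1)·1.0000) / (5) = 2.0000
  q = (9 - (-3)·1.0000) / (-4) = -3.0000
Iteration 2:
  p = (11 - (1)·-3.0000) / (5) = 2.8000
  q = (9 - (-3)·2.0000) / (-4) = -3.7500
Change: (0.8000, -0.7500) → max |·| = 0.8000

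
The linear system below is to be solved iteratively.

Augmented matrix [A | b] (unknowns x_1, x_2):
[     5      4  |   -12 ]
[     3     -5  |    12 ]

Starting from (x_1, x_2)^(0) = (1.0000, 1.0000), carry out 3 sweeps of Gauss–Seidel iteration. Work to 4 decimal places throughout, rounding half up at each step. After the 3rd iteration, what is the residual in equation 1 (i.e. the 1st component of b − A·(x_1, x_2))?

4.9029

Iteration 1:
  x_1 = (-12 - (4)·1.0000) / (5) = -3.2000
  x_2 = (12 - (3)·-3.2000) / (-5) = -4.3200
Iteration 2:
  x_1 = (-12 - (4)·-4.3200) / (5) = 1.0560
  x_2 = (12 - (3)·1.0560) / (-5) = -1.7664
Iteration 3:
  x_1 = (-12 - (4)·-1.7664) / (5) = -0.9869
  x_2 = (12 - (3)·-0.9869) / (-5) = -2.9921
Residual b − A·x = (4.9029, 0.0002)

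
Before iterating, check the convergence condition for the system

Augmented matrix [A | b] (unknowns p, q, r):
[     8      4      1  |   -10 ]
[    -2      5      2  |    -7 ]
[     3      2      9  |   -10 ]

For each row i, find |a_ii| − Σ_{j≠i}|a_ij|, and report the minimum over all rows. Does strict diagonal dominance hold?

1

row 1: |8| − (4+1) = 3
row 2: |5| − (2+2) = 1
row 3: |9| − (3+2) = 4
minimum over rows = 1 → strictly diagonally dominant (convergence guaranteed)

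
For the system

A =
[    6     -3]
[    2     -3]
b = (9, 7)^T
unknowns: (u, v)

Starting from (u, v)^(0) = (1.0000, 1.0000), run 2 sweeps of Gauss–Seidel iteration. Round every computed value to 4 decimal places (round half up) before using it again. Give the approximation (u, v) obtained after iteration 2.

Iteration 1:
  u = (9 - (-3)·1.0000) / (6) = 2.0000
  v = (7 - (2)·2.0000) / (-3) = -1.0000
Iteration 2:
  u = (9 - (-3)·-1.0000) / (6) = 1.0000
  v = (7 - (2)·1.0000) / (-3) = -1.6667

(1.0000, -1.6667)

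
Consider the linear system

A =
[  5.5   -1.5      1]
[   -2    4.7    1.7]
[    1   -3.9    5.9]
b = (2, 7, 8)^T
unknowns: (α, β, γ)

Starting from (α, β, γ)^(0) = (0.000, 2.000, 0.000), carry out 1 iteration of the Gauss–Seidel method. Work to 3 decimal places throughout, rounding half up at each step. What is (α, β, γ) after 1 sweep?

Iteration 1:
  α = (2 - (-1.5)·2.000 - (1)·0.000) / (5.5) = 0.909
  β = (7 - (-2)·0.909 - (1.7)·0.000) / (4.7) = 1.876
  γ = (8 - (1)·0.909 - (-3.9)·1.876) / (5.9) = 2.442

(0.909, 1.876, 2.442)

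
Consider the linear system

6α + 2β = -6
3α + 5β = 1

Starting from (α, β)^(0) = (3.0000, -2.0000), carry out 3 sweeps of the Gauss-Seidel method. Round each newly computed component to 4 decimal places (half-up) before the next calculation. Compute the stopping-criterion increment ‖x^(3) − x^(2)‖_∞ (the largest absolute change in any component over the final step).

Iteration 1:
  α = (-6 - (2)·-2.0000) / (6) = -0.3333
  β = (1 - (3)·-0.3333) / (5) = 0.4000
Iteration 2:
  α = (-6 - (2)·0.4000) / (6) = -1.1333
  β = (1 - (3)·-1.1333) / (5) = 0.8800
Iteration 3:
  α = (-6 - (2)·0.8800) / (6) = -1.2933
  β = (1 - (3)·-1.2933) / (5) = 0.9760
Change: (-0.1600, 0.0960) → max |·| = 0.1600

0.1600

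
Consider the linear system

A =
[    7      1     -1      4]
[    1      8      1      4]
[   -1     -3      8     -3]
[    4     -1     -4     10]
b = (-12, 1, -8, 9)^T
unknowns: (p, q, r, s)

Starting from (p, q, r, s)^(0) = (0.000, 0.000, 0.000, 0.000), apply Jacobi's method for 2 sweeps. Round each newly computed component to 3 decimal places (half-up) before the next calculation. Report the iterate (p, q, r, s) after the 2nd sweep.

Iteration 1:
  p = (-12 - (1)·0.000 - (-1)·0.000 - (4)·0.000) / (7) = -1.714
  q = (1 - (1)·0.000 - (1)·0.000 - (4)·0.000) / (8) = 0.125
  r = (-8 - (-1)·0.000 - (-3)·0.000 - (-3)·0.000) / (8) = -1.000
  s = (9 - (4)·0.000 - (-1)·0.000 - (-4)·0.000) / (10) = 0.900
Iteration 2:
  p = (-12 - (1)·0.125 - (-1)·-1.000 - (4)·0.900) / (7) = -2.389
  q = (1 - (1)·-1.714 - (1)·-1.000 - (4)·0.900) / (8) = 0.014
  r = (-8 - (-1)·-1.714 - (-3)·0.125 - (-3)·0.900) / (8) = -0.830
  s = (9 - (4)·-1.714 - (-1)·0.125 - (-4)·-1.000) / (10) = 1.198

(-2.389, 0.014, -0.830, 1.198)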